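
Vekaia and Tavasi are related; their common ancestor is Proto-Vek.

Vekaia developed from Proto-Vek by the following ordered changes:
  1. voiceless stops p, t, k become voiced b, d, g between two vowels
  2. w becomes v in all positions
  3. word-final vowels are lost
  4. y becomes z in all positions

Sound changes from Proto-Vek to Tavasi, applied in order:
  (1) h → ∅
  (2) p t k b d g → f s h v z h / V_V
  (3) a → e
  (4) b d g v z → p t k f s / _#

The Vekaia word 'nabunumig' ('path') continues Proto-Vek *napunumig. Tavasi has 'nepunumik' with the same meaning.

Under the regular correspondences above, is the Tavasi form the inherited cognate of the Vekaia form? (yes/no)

no

Derive the expected Tavasi reflex of *napunumig:
Tavasi: *napunumig
  napunumig (rule 1 does not apply)
  napunumig → nafunumig   [intervocalic lenition]
  nafunumig → nefunumig   [vowel merger]
  nefunumig → nefunumik   [final devoicing]
  giving Tavasi nefunumik.
The regular Tavasi reflex would be 'nefunumik', but the attested form is 'nepunumik'. The correspondence is irregular, so they are not cognates (the Tavasi form has a different source).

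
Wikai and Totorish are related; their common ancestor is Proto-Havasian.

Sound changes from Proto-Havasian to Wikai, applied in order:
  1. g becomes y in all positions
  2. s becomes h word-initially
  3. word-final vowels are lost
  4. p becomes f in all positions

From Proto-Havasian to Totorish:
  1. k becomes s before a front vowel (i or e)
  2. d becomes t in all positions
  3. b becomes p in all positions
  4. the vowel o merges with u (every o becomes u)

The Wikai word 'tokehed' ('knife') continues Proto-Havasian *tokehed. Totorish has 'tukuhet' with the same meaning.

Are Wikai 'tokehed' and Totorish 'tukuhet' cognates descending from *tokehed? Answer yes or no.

Derive the expected Totorish reflex of *tokehed:
Totorish: start from *tokehed.
  rule 1 (palatalisation): tokehed → tosehed
  rule 2 (unconditioned shift): tosehed → tosehet
  rule 3: no change — tosehet
  rule 4 (vowel merger): tosehet → tusehet
  ⇒ Totorish tusehet
The regular Totorish reflex would be 'tusehet', but the attested form is 'tukuhet'. The correspondence is irregular, so they are not cognates (the Totorish form has a different source).

no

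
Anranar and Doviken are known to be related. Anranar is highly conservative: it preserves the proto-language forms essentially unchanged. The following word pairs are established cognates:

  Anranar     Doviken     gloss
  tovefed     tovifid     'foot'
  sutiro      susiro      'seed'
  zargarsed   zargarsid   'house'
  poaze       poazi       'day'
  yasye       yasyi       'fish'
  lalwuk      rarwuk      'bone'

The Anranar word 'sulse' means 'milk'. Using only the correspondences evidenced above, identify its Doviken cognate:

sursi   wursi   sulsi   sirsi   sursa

sursi

lalwuk ~ rarwuk — Anranar l corresponds to Doviken r after a vowel, before a consonant other than r, m, n, p, b, f, v.
poaze ~ poazi, yasye ~ yasyi — Anranar e corresponds to Doviken i word-finally.
Applying these to Anranar 'sulse':
  sulse → surse   (l→r after a vowel, before a consonant other than r, m, n, p, b, f, v)
  surse → sursi   (e→i word-finally)
So the Doviken cognate is 'sursi'.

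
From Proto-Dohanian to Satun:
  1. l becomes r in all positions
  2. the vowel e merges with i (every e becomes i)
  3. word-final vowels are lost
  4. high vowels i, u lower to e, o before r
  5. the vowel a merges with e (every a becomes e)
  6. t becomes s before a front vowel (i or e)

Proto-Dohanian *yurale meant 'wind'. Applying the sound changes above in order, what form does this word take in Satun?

yorer

Satun: *yurale
  yurale → yurare   [unconditioned shift]
  yurare → yurari   [vowel merger]
  yurari → yurar   [apocope]
  yurar → yorar   [pre-rhotic lowering]
  yorar → yorer   [vowel merger]
  yorer (rule 6 does not apply)
  giving Satun yorer.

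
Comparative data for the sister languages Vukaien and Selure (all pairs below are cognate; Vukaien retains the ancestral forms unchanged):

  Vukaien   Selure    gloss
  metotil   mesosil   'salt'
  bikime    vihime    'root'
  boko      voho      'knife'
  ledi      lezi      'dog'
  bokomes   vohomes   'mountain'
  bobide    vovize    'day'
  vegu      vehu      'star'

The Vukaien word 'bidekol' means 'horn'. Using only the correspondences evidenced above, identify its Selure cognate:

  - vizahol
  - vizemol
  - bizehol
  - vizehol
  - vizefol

bikime ~ vihime — Vukaien b corresponds to Selure v word-initially before a front vowel.
bobide ~ vovize — Vukaien d corresponds to Selure z between vowels (before a front vowel).
boko ~ voho, bokomes ~ vohomes — Vukaien k corresponds to Selure h between vowels (before a back vowel).
Applying these to Vukaien 'bidekol':
  bidekol → videkol   (b→v word-initially before a front vowel)
  videkol → vizekol   (d→z between vowels (before a front vowel))
  vizekol → vizehol   (k→h between vowels (before a back vowel))
So the Selure cognate is 'vizehol'.

vizehol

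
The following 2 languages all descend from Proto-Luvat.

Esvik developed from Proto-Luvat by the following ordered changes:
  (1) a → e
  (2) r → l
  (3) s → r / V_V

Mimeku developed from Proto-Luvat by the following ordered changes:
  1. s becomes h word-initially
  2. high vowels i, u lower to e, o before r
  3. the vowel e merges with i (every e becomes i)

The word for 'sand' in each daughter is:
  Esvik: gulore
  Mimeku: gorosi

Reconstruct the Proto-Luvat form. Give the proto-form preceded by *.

*gurose

Position 2: Esvik has u, Mimeku has o. Esvik preserves u here (none of its changes turn any other segment into u), so the proto-segment is *u.
Position 5: Esvik has r, Mimeku has s. Mimeku preserves s here (none of its changes turn any other segment into s), so the proto-segment is *s.
Continuing position by position gives *gurose; check it forward:
Esvik: start from *gurose.
  rule 1: no change — gurose
  rule 2 (unconditioned shift): gurose → gulose
  rule 3 (rhotacism): gulose → gulore
  ⇒ Esvik gulore
Mimeku: start from *gurose.
  rule 1: no change — gurose
  rule 2 (pre-rhotic lowering): gurose → gorose
  rule 3 (vowel merger): gorose → gorosi
  ⇒ Mimeku gorosi
*gurose is the unique common source.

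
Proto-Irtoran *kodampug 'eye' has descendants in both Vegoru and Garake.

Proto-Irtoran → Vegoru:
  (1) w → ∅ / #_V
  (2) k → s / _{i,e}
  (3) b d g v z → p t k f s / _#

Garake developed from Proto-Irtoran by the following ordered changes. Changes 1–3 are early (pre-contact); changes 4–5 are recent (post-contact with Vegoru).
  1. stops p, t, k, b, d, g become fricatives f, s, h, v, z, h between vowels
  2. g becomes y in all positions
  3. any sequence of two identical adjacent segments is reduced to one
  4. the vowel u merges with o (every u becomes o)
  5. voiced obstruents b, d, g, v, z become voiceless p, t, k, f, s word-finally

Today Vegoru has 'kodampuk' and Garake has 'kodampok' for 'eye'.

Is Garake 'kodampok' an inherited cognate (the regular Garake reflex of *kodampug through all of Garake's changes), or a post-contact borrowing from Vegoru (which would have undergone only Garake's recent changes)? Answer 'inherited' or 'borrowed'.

If inherited, *kodampug would pass through all of Garake's changes:
Garake: *kodampug > kozampug > kozampuy > kozampoy  (by intervocalic lenition, unconditioned shift, vowel merger)
If borrowed from Vegoru 'kodampuk' after the early changes, it would undergo only the recent ones:
  rule 4 (vowel merger): kodampuk → kodampok
  rule 5 (final devoicing): no change (kodampok)
  ⇒ as a loan: kodampok
Garake 'kodampok' matches the loan outcome 'kodampok', not the inherited 'kozampoy' — it skipped the early Garake changes, so it was borrowed from Vegoru.

borrowed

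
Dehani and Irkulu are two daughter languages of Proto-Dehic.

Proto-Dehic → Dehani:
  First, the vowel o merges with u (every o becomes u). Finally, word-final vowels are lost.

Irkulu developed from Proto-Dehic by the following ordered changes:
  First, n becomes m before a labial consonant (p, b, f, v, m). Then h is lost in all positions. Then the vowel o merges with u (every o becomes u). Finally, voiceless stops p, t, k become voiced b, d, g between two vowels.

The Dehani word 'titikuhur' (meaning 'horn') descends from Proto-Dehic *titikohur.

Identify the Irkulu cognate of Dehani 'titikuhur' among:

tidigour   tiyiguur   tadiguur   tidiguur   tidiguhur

tidiguur

Irkulu: start from *titikohur.
  rule 1: no change — titikohur
  rule 2 (h-loss): titikohur → titikour
  rule 3 (vowel merger): titikour → titikuur
  rule 4 (intervocalic voicing): titikuur → tidiguur
  ⇒ Irkulu tidiguur
Only 'tidiguur' matches the regular Irkulu development of *titikohur.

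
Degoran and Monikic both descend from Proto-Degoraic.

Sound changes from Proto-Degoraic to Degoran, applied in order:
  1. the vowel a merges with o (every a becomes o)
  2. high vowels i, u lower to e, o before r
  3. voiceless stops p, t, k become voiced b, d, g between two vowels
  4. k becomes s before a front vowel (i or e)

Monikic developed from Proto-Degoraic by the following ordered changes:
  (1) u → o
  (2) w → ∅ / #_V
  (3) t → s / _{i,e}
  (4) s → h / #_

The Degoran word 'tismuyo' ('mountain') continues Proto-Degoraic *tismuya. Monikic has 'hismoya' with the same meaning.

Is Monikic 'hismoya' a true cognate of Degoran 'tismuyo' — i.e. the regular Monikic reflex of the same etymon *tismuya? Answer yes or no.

Derive the expected Monikic reflex of *tismuya:
Monikic: *tismuya > tismoya > sismoya > hismoya  (by vowel merger, palatalisation, debuccalisation)
Monikic 'hismoya' matches the regular reflex exactly, so the pair is cognate.

yes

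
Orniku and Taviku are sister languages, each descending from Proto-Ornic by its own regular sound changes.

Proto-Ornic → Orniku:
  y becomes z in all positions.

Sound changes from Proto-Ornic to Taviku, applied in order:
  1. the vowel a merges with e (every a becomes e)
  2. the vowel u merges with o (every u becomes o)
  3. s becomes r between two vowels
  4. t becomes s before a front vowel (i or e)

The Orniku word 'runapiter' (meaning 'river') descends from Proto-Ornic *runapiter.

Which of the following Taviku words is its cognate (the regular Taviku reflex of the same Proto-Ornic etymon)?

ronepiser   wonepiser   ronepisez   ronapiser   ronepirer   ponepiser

ronepiser

Taviku: *runapiter
  runapiter → runepiter   [vowel merger]
  runepiter → ronepiter   [vowel merger]
  ronepiter (rule 3 does not apply)
  ronepiter → ronepiser   [palatalisation]
  giving Taviku ronepiser.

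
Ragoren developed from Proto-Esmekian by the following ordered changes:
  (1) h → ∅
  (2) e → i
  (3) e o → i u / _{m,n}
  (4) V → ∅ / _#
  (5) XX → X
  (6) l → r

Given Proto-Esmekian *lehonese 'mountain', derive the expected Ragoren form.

riunis

Ragoren: *lehonese
  lehonese → leonese   [h-loss]
  leonese → lionisi   [vowel merger]
  lionisi → liunisi   [pre-nasal raising]
  liunisi → liunis   [apocope]
  liunis (rule 5 does not apply)
  liunis → riunis   [unconditioned shift]
  giving Ragoren riunis.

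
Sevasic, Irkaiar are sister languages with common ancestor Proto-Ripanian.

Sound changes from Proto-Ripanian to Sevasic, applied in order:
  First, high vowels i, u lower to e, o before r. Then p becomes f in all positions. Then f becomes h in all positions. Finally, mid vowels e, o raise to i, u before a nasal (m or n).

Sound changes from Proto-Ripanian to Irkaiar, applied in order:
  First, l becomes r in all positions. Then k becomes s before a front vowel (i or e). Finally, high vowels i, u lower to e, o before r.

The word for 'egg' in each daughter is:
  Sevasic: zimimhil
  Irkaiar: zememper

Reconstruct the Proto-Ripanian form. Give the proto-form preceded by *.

*zemempil

Position 4: Sevasic has i, Irkaiar has e. Taking the neighbouring segments as reconstructed: Sevasic i could go back to *e or *i; Irkaiar e can only go back to *e — the one source consistent with every daughter is *e.
Position 2: Sevasic has i, Irkaiar has e. Taking the neighbouring segments as reconstructed: Sevasic i could go back to *e or *i; Irkaiar e can only go back to *e — the one source consistent with every daughter is *e.
Position 8: Sevasic has l, Irkaiar has r. Sevasic preserves l here (none of its changes turn any other segment into l), so the proto-segment is *l.
This points to *zemempil. Verify forward in each daughter:
Sevasic: *zemempil > zememfil > zememhil > zimimhil  (by unconditioned shift, unconditioned shift, pre-nasal raising)
Irkaiar: start from *zemempil.
  rule 1 (unconditioned shift): zemempil → zemempir
  rule 2: no change — zemempir
  rule 3 (pre-rhotic lowering): zemempir → zememper
  ⇒ Irkaiar zememper
*zemempil is the unique common source.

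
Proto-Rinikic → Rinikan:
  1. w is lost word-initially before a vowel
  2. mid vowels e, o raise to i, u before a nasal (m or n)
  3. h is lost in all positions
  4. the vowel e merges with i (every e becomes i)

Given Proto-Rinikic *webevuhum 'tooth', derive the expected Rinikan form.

ibivuum

Rinikan: *webevuhum
  webevuhum → ebevuhum   [glide loss]
  ebevuhum (rule 2 does not apply)
  ebevuhum → ebevuum   [h-loss]
  ebevuum → ibivuum   [vowel merger]
  giving Rinikan ibivuum.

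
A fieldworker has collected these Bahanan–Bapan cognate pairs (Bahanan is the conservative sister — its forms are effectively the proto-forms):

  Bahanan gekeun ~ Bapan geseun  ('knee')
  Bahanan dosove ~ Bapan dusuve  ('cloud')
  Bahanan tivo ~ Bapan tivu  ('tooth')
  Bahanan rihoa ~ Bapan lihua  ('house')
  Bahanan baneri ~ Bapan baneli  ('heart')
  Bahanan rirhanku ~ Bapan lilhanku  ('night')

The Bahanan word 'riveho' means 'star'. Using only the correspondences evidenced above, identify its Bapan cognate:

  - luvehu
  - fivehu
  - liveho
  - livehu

rihoa ~ lihua, rirhanku ~ lilhanku — Bahanan r corresponds to Bapan l word-initially before a front vowel.
tivo ~ tivu — Bahanan o corresponds to Bapan u word-finally.
Applying these to Bahanan 'riveho':
  riveho → liveho   (r→l word-initially before a front vowel)
  liveho → livehu   (o→u word-finally)
So the Bapan cognate is 'livehu'.

livehu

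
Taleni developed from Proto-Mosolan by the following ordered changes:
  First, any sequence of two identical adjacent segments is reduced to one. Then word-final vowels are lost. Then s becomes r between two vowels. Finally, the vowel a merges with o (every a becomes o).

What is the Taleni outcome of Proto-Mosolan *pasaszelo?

poroszel

Taleni: start from *pasaszelo.
  rule 1: no change — pasaszelo
  rule 2 (apocope): pasaszelo → pasaszel
  rule 3 (rhotacism): pasaszel → paraszel
  rule 4 (vowel merger): paraszel → poroszel
  ⇒ Taleni poroszel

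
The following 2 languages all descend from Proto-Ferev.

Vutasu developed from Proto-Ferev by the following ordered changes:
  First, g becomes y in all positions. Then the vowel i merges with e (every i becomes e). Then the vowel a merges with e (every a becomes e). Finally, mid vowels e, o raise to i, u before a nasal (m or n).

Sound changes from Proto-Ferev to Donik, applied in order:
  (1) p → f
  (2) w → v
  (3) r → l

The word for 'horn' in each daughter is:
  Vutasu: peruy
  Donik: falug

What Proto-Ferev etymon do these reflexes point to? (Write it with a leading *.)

*parug

Position 5: Vutasu has y, Donik has g. Donik preserves g here (none of its changes turn any other segment into g), so the proto-segment is *g.
Position 3: Vutasu has r, Donik has l. Vutasu preserves r here (none of its changes turn any other segment into r), so the proto-segment is *r.
Verify the candidate proto-form against each daughter:
Vutasu: start from *parug.
  rule 1 (unconditioned shift): parug → paruy
  rule 2: no change — paruy
  rule 3 (vowel merger): paruy → peruy
  rule 4: no change — peruy
  ⇒ Vutasu peruy
Donik: *parug
  parug → farug   [unconditioned shift]
  farug (rule 2 does not apply)
  farug → falug   [unconditioned shift]
  giving Donik falug.
No other proto-form is consistent with every reflex, so the reconstruction is *parug.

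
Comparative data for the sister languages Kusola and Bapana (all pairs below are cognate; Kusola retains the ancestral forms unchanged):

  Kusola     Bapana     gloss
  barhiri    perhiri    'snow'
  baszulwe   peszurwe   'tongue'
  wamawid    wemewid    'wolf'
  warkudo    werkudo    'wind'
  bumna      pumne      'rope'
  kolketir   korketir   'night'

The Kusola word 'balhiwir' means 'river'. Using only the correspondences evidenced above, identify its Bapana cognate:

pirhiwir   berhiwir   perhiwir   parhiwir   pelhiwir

perhiwir

barhiri ~ perhiri, baszulwe ~ peszurwe — Kusola b corresponds to Bapana p word-initially before a back vowel.
baszulwe ~ peszurwe, wamawid ~ wemewid — Kusola a corresponds to Bapana e after a consonant, before a consonant other than r, m, n, p, b, f, v.
baszulwe ~ peszurwe, kolketir ~ korketir — Kusola l corresponds to Bapana r after a vowel, before a consonant other than r, m, n, p, b, f, v.
Applying these to Kusola 'balhiwir':
  balhiwir → palhiwir   (b→p word-initially before a back vowel)
  palhiwir → pelhiwir   (a→e after a consonant, before a consonant other than r, m, n, p, b, f, v)
  pelhiwir → perhiwir   (l→r after a vowel, before a consonant other than r, m, n, p, b, f, v)
So the Bapana cognate is 'perhiwir'.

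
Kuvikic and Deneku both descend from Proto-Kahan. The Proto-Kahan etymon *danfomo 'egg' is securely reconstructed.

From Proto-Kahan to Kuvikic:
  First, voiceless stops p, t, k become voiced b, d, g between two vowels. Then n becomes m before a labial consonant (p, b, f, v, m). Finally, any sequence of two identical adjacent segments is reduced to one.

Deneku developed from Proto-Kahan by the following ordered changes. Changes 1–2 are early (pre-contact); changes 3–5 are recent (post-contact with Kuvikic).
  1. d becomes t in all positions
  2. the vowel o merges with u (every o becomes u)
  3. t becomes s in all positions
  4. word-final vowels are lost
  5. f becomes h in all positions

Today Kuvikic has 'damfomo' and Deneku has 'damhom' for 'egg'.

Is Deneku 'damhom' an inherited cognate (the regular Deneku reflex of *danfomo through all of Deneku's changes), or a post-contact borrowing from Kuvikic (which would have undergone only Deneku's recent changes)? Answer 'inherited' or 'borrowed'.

borrowed

If inherited, *danfomo would pass through all of Deneku's changes:
Deneku: *danfomo > tanfomo > tanfumu > sanfumu > sanfum > sanhum  (by unconditioned shift, vowel merger, unconditioned shift, apocope, unconditioned shift)
If borrowed from Kuvikic 'damfomo' after the early changes, it would undergo only the recent ones:
  rule 3 (unconditioned shift): no change (damfomo)
  rule 4 (apocope): damfomo → damfom
  rule 5 (unconditioned shift): damfom → damhom
  ⇒ as a loan: damhom
Deneku 'damhom' matches the loan outcome 'damhom', not the inherited 'sanhum' — it skipped the early Deneku changes, so it was borrowed from Kuvikic.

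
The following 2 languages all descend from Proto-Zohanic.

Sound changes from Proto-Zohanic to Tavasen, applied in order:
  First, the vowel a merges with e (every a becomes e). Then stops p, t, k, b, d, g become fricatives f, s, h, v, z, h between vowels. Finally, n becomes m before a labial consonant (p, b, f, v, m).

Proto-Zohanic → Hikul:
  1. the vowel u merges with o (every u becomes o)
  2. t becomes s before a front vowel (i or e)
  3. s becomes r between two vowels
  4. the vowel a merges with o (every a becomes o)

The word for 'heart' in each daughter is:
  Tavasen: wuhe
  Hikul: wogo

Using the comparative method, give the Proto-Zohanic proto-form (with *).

*wuga

Position 3: Tavasen has h, Hikul has g. Hikul preserves g here (none of its changes turn any other segment into g), so the proto-segment is *g.
Position 2: Tavasen has u, Hikul has o. Tavasen preserves u here (none of its changes turn any other segment into u), so the proto-segment is *u.
Position 4: Tavasen has e, Hikul has o. Taking the neighbouring segments as reconstructed: Tavasen e could go back to *a or *e; Hikul o could go back to *a or *o or *u — the one source consistent with every daughter is *a.
Verify the candidate proto-form against each daughter:
Tavasen: start from *wuga.
  rule 1 (vowel merger): wuga → wuge
  rule 2 (intervocalic lenition): wuge → wuhe
  rule 3: no change — wuhe
  ⇒ Tavasen wuhe
Hikul: *wuga
  wuga → woga   [vowel merger]
  woga (rule 2 does not apply)
  woga (rule 3 does not apply)
  woga → wogo   [vowel merger]
  giving Hikul wogo.
Only *wuga yields all of Tavasen wuhe, Hikul wogo.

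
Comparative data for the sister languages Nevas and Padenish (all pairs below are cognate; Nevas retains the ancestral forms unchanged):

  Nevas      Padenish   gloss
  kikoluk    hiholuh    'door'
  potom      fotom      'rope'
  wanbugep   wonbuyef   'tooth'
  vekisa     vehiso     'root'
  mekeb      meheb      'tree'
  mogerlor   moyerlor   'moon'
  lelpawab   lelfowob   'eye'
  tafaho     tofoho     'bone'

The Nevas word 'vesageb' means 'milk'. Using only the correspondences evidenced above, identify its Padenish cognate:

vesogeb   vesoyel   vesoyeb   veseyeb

lelpawab ~ lelfowob, tafaho ~ tofoho — Nevas a corresponds to Padenish o after a consonant, before a consonant other than r, m, n, p, b, f, v.
wanbugep ~ wonbuyef, mogerlor ~ moyerlor — Nevas g corresponds to Padenish y between vowels (before a front vowel).
Applying these to Nevas 'vesageb':
  vesageb → vesogeb   (a→o after a consonant, before a consonant other than r, m, n, p, b, f, v)
  vesogeb → vesoyeb   (g→y between vowels (before a front vowel))
So the Padenish cognate is 'vesoyeb'.

vesoyeb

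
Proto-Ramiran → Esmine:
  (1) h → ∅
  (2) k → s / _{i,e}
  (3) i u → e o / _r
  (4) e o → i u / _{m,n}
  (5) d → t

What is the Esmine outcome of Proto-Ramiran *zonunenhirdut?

zununinertut

Esmine: start from *zonunenhirdut.
  rule 1 (h-loss): zonunenhirdut → zonunenirdut
  rule 2: no change — zonunenirdut
  rule 3 (pre-rhotic lowering): zonunenirdut → zonunenerdut
  rule 4 (pre-nasal raising): zonunenerdut → zununinerdut
  rule 5 (unconditioned shift): zununinerdut → zununinertut
  ⇒ Esmine zununinertut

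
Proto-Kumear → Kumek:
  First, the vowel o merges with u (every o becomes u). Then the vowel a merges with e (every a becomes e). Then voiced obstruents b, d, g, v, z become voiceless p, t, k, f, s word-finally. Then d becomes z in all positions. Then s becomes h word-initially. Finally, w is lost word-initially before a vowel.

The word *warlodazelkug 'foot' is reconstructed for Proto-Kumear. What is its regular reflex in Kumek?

Kumek: *warlodazelkug > warludazelkug > werludezelkug > werludezelkuk > werluzezelkuk > erluzezelkuk  (by vowel merger, vowel merger, final devoicing, unconditioned shift, glide loss)

erluzezelkuk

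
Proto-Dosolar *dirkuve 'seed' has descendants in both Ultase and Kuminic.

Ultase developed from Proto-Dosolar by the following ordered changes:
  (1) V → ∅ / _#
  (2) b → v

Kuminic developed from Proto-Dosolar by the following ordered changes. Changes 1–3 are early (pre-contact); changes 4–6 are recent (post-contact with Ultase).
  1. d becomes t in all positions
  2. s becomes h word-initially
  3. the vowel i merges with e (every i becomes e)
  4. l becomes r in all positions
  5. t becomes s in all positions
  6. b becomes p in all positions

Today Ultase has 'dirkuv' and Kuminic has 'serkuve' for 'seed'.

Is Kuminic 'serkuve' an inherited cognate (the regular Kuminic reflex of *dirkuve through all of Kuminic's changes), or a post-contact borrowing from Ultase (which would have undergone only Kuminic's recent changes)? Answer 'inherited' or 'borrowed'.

inherited

If inherited, *dirkuve would pass through all of Kuminic's changes:
Kuminic: *dirkuve
  dirkuve → tirkuve   [unconditioned shift]
  tirkuve (rule 2 does not apply)
  tirkuve → terkuve   [vowel merger]
  terkuve (rule 4 does not apply)
  terkuve → serkuve   [unconditioned shift]
  serkuve (rule 6 does not apply)
  giving Kuminic serkuve.
If borrowed from Ultase 'dirkuv' after the early changes, it would undergo only the recent ones:
  rule 4 (unconditioned shift): no change (dirkuv)
  rule 5 (unconditioned shift): no change (dirkuv)
  rule 6 (unconditioned shift): no change (dirkuv)
  ⇒ as a loan: dirkuv
Kuminic 'serkuve' matches the inherited outcome exactly, so it is an inherited cognate, not a loan.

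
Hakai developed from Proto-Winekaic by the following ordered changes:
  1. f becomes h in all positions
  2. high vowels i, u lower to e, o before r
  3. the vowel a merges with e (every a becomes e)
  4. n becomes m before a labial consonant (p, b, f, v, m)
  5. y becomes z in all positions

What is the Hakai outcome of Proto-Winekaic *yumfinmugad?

Hakai: *yumfinmugad
  yumfinmugad → yumhinmugad   [unconditioned shift]
  yumhinmugad (rule 2 does not apply)
  yumhinmugad → yumhinmuged   [vowel merger]
  yumhinmuged → yumhimmuged   [nasal place assimilation]
  yumhimmuged → zumhimmuged   [unconditioned shift]
  giving Hakai zumhimmuged.

zumhimmuged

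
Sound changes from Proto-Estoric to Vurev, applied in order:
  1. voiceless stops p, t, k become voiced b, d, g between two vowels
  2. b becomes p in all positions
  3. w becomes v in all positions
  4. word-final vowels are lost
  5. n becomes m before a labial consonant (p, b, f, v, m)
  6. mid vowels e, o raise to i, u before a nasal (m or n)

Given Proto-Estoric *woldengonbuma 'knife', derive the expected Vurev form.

voldingumpum

Vurev: *woldengonbuma > woldengonpuma > voldengonpuma > voldengonpum > voldengompum > voldingumpum  (by unconditioned shift, unconditioned shift, apocope, nasal place assimilation, pre-nasal raising)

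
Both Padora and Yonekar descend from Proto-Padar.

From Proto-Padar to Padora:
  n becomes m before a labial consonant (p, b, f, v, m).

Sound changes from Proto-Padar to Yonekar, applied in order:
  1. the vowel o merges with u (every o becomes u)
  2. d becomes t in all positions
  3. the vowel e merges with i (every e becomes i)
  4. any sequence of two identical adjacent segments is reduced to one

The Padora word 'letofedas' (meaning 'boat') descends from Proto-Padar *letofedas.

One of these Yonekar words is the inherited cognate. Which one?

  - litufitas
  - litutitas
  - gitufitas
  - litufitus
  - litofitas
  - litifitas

litufitas

Yonekar: start from *letofedas.
  rule 1 (vowel merger): letofedas → letufedas
  rule 2 (unconditioned shift): letufedas → letufetas
  rule 3 (vowel merger): letufetas → litufitas
  rule 4: no change — litufitas
  ⇒ Yonekar litufitas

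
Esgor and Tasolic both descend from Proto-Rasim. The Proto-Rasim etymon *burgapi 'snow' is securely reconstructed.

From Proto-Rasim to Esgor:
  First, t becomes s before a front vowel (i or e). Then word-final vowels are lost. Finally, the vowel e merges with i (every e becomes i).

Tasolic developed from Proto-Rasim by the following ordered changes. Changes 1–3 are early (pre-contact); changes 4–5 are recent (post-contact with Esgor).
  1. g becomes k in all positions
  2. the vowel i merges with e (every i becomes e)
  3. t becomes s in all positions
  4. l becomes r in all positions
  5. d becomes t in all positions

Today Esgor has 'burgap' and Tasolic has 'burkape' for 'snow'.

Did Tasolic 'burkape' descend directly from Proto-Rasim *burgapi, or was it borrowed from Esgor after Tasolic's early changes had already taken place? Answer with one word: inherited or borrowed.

If inherited, *burgapi would pass through all of Tasolic's changes:
Tasolic: *burgapi
  burgapi → burkapi   [unconditioned shift]
  burkapi → burkape   [vowel merger]
  burkape (rule 3 does not apply)
  burkape (rule 4 does not apply)
  burkape (rule 5 does not apply)
  giving Tasolic burkape.
If borrowed from Esgor 'burgap' after the early changes, it would undergo only the recent ones:
  rule 4 (unconditioned shift): no change (burgap)
  rule 5 (unconditioned shift): no change (burgap)
  ⇒ as a loan: burgap
Tasolic 'burkape' matches the inherited outcome exactly, so it is an inherited cognate, not a loan.

inherited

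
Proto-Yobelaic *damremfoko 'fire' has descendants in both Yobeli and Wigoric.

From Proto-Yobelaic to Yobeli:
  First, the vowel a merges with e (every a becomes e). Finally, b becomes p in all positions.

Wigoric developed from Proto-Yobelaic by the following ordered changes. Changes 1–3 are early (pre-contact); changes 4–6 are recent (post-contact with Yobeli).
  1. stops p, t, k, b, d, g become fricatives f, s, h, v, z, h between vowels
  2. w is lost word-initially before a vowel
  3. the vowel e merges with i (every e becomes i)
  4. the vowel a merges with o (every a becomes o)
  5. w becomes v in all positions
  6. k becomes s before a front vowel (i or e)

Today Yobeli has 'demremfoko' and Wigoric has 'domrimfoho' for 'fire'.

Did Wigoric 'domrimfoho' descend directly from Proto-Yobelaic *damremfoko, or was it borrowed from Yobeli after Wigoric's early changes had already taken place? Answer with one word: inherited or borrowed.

If inherited, *damremfoko would pass through all of Wigoric's changes:
Wigoric: start from *damremfoko.
  rule 1 (intervocalic lenition): damremfoko → damremfoho
  rule 2: no change — damremfoho
  rule 3 (vowel merger): damremfoho → damrimfoho
  rule 4 (vowel merger): damrimfoho → domrimfoho
  rule 5: no change — domrimfoho
  rule 6: no change — domrimfoho
  ⇒ Wigoric domrimfoho
If borrowed from Yobeli 'demremfoko' after the early changes, it would undergo only the recent ones:
  rule 4 (vowel merger): no change (demremfoko)
  rule 5 (unconditioned shift): no change (demremfoko)
  rule 6 (palatalisation): no change (demremfoko)
  ⇒ as a loan: demremfoko
Wigoric 'domrimfoho' matches the inherited outcome exactly, so it is an inherited cognate, not a loan.

inherited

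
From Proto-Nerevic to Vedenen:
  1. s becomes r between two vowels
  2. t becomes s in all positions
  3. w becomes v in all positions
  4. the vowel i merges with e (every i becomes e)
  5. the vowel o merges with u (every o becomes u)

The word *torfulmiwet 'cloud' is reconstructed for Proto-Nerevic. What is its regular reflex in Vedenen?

surfulmeves

Vedenen: *torfulmiwet > sorfulmiwes > sorfulmives > sorfulmeves > surfulmeves  (by unconditioned shift, unconditioned shift, vowel merger, vowel merger)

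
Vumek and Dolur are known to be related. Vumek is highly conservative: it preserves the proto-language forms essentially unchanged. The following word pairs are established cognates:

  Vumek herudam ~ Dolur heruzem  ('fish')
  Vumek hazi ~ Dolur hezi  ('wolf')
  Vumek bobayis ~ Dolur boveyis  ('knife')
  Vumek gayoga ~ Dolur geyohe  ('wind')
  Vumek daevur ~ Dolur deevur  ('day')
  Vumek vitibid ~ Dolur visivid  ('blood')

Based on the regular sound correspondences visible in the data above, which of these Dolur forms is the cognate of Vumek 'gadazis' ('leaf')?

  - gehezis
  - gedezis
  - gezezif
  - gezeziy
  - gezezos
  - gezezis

gezezis

hazi ~ hezi, bobayis ~ boveyis — Vumek a corresponds to Dolur e after a consonant, before a consonant other than r, m, n, p, b, f, v.
herudam ~ heruzem — Vumek d corresponds to Dolur z between vowels (before a back vowel).
Applying these to Vumek 'gadazis':
  gadazis → gedazis   (a→e after a consonant, before a consonant other than r, m, n, p, b, f, v)
  gedazis → gezazis   (d→z between vowels (before a back vowel))
  gezazis → gezezis   (a→e after a consonant, before a consonant other than r, m, n, p, b, f, v)
So the Dolur cognate is 'gezezis'.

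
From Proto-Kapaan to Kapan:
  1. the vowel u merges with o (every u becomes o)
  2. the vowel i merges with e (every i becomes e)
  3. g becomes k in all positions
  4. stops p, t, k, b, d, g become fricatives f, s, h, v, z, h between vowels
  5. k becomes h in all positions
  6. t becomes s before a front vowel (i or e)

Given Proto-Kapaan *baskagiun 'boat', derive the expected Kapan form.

bashaheon

Kapan: *baskagiun
  baskagiun → baskagion   [vowel merger]
  baskagion → baskageon   [vowel merger]
  baskageon → baskakeon   [unconditioned shift]
  baskakeon → baskaheon   [intervocalic lenition]
  baskaheon → bashaheon   [unconditioned shift]
  bashaheon (rule 6 does not apply)
  giving Kapan bashaheon.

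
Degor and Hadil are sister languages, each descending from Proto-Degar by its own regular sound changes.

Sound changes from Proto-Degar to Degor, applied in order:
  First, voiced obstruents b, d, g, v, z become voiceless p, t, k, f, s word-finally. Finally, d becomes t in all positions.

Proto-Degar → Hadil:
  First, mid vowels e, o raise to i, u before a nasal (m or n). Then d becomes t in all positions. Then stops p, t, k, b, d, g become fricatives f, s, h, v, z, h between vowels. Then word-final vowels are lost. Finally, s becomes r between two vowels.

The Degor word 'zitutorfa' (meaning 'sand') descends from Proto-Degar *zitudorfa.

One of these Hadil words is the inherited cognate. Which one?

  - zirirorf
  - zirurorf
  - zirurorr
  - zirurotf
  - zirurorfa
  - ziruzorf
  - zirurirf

zirurorf

Hadil: *zitudorfa
  zitudorfa (rule 1 does not apply)
  zitudorfa → zitutorfa   [unconditioned shift]
  zitutorfa → zisusorfa   [intervocalic lenition]
  zisusorfa → zisusorf   [apocope]
  zisusorf → zirurorf   [rhotacism]
  giving Hadil zirurorf.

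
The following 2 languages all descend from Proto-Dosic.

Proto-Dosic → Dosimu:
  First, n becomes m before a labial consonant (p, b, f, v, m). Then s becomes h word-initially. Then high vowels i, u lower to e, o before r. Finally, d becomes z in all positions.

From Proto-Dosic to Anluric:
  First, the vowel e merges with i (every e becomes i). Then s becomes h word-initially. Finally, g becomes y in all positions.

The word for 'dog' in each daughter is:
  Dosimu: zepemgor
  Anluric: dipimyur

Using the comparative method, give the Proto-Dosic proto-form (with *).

*depemgur

Position 6: Dosimu has g, Anluric has y. Dosimu preserves g here (none of its changes turn any other segment into g), so the proto-segment is *g.
Position 4: Dosimu has e, Anluric has i. Taking the neighbouring segments as reconstructed: Dosimu e can only go back to *e; Anluric i could go back to *e or *i — the one source consistent with every daughter is *e.
This points to *depemgur. Verify forward in each daughter:
Dosimu: start from *depemgur.
  rule 1: no change — depemgur
  rule 2: no change — depemgur
  rule 3 (pre-rhotic lowering): depemgur → depemgor
  rule 4 (unconditioned shift): depemgor → zepemgor
  ⇒ Dosimu zepemgor
Anluric: start from *depemgur.
  rule 1 (vowel merger): depemgur → dipimgur
  rule 2: no change — dipimgur
  rule 3 (unconditioned shift): dipimgur → dipimyur
  ⇒ Anluric dipimyur
No other proto-form is consistent with every reflex, so the reconstruction is *depemgur.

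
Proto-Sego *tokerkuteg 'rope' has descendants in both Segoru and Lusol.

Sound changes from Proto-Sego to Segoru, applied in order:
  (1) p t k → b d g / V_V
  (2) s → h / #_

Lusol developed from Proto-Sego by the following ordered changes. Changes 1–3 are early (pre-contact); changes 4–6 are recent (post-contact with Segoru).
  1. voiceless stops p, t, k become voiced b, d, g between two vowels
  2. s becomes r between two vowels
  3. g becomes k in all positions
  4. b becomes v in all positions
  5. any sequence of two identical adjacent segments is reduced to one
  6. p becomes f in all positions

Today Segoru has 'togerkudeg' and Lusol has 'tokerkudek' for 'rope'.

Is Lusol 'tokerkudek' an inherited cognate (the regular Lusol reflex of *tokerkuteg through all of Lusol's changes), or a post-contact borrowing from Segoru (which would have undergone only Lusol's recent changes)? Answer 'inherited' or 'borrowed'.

If inherited, *tokerkuteg would pass through all of Lusol's changes:
Lusol: *tokerkuteg > togerkudeg > tokerkudek  (by intervocalic voicing, unconditioned shift)
If borrowed from Segoru 'togerkudeg' after the early changes, it would undergo only the recent ones:
  rule 4 (unconditioned shift): no change (togerkudeg)
  rule 5 (degemination): no change (togerkudeg)
  rule 6 (unconditioned shift): no change (togerkudeg)
  ⇒ as a loan: togerkudeg
Lusol 'tokerkudek' matches the inherited outcome exactly, so it is an inherited cognate, not a loan.

inherited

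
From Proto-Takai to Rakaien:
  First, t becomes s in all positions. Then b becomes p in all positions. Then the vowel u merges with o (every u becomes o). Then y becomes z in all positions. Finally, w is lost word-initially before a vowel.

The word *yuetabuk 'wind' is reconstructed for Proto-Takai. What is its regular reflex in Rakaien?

Rakaien: start from *yuetabuk.
  rule 1 (unconditioned shift): yuetabuk → yuesabuk
  rule 2 (unconditioned shift): yuesabuk → yuesapuk
  rule 3 (vowel merger): yuesapuk → yoesapok
  rule 4 (unconditioned shift): yoesapok → zoesapok
  rule 5: no change — zoesapok
  ⇒ Rakaien zoesapok

zoesapok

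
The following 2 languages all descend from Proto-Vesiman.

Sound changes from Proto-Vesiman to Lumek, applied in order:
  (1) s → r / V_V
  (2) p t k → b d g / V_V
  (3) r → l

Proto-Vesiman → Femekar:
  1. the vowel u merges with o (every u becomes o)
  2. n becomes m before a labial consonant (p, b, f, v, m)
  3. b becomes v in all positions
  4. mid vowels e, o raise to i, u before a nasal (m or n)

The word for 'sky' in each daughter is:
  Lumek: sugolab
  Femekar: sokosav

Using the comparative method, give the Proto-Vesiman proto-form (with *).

*sukosab

Position 2: Lumek has u, Femekar has o. Lumek preserves u here (none of its changes turn any other segment into u), so the proto-segment is *u.
Position 5: Lumek has l, Femekar has s. Femekar preserves s here (none of its changes turn any other segment into s), so the proto-segment is *s.
This points to *sukosab. Verify forward in each daughter:
Lumek: start from *sukosab.
  rule 1 (rhotacism): sukosab → sukorab
  rule 2 (intervocalic voicing): sukorab → sugorab
  rule 3 (unconditioned shift): sugorab → sugolab
  ⇒ Lumek sugolab
Femekar: *sukosab
  sukosab → sokosab   [vowel merger]
  sokosab (rule 2 does not apply)
  sokosab → sokosav   [unconditioned shift]
  sokosav (rule 4 does not apply)
  giving Femekar sokosav.
No other proto-form is consistent with every reflex, so the reconstruction is *sukosab.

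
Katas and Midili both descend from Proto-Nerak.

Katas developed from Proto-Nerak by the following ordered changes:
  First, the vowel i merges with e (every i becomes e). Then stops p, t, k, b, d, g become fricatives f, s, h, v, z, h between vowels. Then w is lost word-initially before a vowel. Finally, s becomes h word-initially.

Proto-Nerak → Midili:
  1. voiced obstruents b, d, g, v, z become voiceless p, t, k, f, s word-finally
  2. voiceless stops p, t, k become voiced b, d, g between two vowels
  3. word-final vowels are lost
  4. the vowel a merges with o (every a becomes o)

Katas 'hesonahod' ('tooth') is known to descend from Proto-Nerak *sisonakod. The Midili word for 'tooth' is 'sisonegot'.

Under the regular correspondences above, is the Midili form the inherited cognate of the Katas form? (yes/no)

no

Derive the expected Midili reflex of *sisonakod:
Midili: *sisonakod
  sisonakod → sisonakot   [final devoicing]
  sisonakot → sisonagot   [intervocalic voicing]
  sisonagot (rule 3 does not apply)
  sisonagot → sisonogot   [vowel merger]
  giving Midili sisonogot.
The regular Midili reflex would be 'sisonogot', but the attested form is 'sisonegot'. The correspondence is irregular, so they are not cognates (the Midili form has a different source).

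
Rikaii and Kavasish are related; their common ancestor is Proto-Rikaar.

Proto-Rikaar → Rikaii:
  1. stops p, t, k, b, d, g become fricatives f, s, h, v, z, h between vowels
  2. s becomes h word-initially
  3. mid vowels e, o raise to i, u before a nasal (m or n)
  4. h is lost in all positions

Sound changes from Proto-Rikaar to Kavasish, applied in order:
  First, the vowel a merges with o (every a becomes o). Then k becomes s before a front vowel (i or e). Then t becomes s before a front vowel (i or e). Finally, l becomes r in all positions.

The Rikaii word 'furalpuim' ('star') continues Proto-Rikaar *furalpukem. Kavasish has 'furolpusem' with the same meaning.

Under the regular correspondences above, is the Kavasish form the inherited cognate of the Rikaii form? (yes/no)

Derive the expected Kavasish reflex of *furalpukem:
Kavasish: *furalpukem > furolpukem > furolpusem > furorpusem  (by vowel merger, palatalisation, unconditioned shift)
The regular Kavasish reflex would be 'furorpusem', but the attested form is 'furolpusem'. The correspondence is irregular, so they are not cognates (the Kavasish form has a different source).

no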